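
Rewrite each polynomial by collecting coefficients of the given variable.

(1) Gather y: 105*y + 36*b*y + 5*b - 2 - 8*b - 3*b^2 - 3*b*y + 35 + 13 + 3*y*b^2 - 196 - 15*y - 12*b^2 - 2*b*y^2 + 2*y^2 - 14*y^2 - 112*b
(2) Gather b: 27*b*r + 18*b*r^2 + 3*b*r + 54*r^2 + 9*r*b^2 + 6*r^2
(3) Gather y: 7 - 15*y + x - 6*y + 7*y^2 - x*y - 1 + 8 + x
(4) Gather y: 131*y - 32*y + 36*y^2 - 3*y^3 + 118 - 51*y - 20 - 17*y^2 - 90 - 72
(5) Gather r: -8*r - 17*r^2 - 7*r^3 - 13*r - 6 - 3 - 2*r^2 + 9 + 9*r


(1) = -15*b^2 - 115*b + y^2*(-2*b - 12) + y*(3*b^2 + 33*b + 90) - 150
(2) = 9*b^2*r + b*(18*r^2 + 30*r) + 60*r^2
(3) = 2*x + 7*y^2 + y*(-x - 21) + 14
(4) = -3*y^3 + 19*y^2 + 48*y - 64
(5) = -7*r^3 - 19*r^2 - 12*r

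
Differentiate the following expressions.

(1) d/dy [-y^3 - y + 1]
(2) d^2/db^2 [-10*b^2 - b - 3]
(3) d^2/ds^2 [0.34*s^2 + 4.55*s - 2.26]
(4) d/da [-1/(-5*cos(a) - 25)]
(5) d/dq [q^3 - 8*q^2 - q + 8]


(1) = -3*y^2 - 1
(2) = -20
(3) = 0.680000000000000
(4) = sin(a)/(5*(cos(a) + 5)^2)
(5) = 3*q^2 - 16*q - 1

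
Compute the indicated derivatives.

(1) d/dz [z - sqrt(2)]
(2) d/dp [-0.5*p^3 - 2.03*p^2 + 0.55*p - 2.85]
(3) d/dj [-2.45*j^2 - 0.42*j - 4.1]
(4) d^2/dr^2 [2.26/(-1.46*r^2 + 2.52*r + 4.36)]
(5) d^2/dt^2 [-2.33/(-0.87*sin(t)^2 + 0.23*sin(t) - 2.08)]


(1) = 1
(2) = -1.5*p^2 - 4.06*p + 0.55
(3) = -4.9*j - 0.42
(4) = (-9.634832*r^2 + 16.629984*r + 2.26*(2.92*r - 2.52)*(5.84*r - 5.04) + 28.772512)/(-1.46*r^2 + 2.52*r + 4.36)^3
(5) = (-7.054308*sin(t)^4 + 1.398699*sin(t)^3 + 27.323677*sin(t)^2 - 3.91207*sin(t) - 8.186222)/(0.87*sin(t)^2 - 0.23*sin(t) + 2.08)^3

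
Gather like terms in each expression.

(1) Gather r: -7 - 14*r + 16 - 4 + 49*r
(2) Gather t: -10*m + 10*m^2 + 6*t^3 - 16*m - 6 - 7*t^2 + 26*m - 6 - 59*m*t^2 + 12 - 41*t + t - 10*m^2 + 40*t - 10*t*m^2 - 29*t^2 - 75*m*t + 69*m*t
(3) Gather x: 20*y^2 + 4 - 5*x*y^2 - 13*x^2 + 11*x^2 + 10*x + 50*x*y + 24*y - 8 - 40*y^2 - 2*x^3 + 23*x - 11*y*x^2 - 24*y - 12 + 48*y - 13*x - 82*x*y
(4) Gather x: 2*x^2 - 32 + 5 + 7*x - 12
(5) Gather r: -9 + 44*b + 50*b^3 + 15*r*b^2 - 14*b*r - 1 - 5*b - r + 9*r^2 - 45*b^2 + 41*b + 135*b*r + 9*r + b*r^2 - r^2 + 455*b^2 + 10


(1) = 35*r + 5
(2) = 6*t^3 + t^2*(-59*m - 36) + t*(-10*m^2 - 6*m)
(3) = -2*x^3 + x^2*(-11*y - 2) + x*(-5*y^2 - 32*y + 20) - 20*y^2 + 48*y - 16
(4) = 2*x^2 + 7*x - 39
(5) = 50*b^3 + 410*b^2 + 80*b + r^2*(b + 8) + r*(15*b^2 + 121*b + 8)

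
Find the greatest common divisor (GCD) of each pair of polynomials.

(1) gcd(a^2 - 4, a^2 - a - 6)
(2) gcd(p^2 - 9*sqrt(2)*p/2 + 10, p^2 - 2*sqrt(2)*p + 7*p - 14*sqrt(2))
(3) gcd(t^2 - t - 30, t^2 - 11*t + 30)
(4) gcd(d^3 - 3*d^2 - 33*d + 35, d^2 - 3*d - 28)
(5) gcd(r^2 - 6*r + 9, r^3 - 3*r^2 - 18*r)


(1) = a + 2
(2) = gcd((p - 5*sqrt(2)/2)*(p - 2*sqrt(2)), (p + 7)*(p - 2*sqrt(2))) = p - 2*sqrt(2)
(3) = gcd((t - 6)*(t + 5), (t - 6)*(t - 5)) = t - 6
(4) = gcd((d - 7)*(d - 1)*(d + 5), (d - 7)*(d + 4)) = d - 7
(5) = 1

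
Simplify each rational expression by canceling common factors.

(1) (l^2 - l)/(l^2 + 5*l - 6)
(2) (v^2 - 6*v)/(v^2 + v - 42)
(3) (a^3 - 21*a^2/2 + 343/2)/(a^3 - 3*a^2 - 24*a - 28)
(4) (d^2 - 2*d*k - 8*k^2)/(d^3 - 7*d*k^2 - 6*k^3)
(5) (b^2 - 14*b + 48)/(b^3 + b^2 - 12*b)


(1) = l/(l + 6)
(2) = v/(v + 7)
(3) = (2*a^2 - 7*a - 49)/(2*a^2 + 8*a + 8)
(4) = (d - 4*k)/(d^2 - 2*d*k - 3*k^2)
(5) = (b^2 - 14*b + 48)/(b^3 + b^2 - 12*b)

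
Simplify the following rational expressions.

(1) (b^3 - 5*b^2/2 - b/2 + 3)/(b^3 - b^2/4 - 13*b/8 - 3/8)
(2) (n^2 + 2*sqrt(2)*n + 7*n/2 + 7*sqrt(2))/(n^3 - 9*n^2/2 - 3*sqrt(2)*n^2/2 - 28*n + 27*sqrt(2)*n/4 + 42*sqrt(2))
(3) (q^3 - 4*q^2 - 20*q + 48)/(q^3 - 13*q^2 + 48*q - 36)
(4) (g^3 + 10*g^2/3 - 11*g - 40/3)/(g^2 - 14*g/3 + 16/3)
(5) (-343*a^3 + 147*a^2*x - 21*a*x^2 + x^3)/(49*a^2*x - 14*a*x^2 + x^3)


(1) = (4*b - 8)/(4*b + 1)
(2) = (8*n + 16*sqrt(2))/(8*n^2 + n*(-64 - 12*sqrt(2)) + 96*sqrt(2))
(3) = (q^2 + 2*q - 8)/(q^2 - 7*q + 6)
(4) = (g^2 + 6*g + 5)/(g - 2)
(5) = (-7*a + x)/x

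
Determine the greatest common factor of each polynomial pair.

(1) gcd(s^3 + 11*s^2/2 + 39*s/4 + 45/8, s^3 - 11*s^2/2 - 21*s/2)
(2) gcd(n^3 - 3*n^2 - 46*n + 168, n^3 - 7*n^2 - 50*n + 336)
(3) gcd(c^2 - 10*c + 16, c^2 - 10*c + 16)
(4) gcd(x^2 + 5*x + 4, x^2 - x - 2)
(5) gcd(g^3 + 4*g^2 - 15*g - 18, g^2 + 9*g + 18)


(1) = s + 3/2
(2) = n^2 + n - 42
(3) = gcd((c - 8)*(c - 2), (c - 8)*(c - 2)) = c^2 - 10*c + 16
(4) = x + 1
(5) = g + 6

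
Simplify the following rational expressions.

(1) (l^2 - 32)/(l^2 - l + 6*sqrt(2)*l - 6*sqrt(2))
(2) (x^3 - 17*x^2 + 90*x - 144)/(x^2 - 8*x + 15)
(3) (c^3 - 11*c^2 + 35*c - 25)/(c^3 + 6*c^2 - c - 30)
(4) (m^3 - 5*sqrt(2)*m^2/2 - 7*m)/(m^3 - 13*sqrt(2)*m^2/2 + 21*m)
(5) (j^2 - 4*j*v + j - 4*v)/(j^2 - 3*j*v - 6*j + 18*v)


(1) = (l^2 - 32)/(l^2 + l*(-1 + 6*sqrt(2)) - 6*sqrt(2))
(2) = (x^2 - 14*x + 48)/(x - 5)
(3) = (c^3 - 11*c^2 + 35*c - 25)/(c^3 + 6*c^2 - c - 30)
(4) = (4*m + 4*sqrt(2))/(4*m - 12*sqrt(2))
(5) = (-j^2 + 4*j*v - j + 4*v)/(-j^2 + 3*j*v + 6*j - 18*v)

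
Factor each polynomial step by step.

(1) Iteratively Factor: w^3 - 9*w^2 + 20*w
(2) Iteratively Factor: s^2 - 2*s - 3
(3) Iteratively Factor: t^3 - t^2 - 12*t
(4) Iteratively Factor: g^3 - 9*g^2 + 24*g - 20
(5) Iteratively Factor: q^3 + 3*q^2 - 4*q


(1) = (w)*(w^2 - 9*w + 20) = w*(w - 4)*(w - 5)
(2) = (s - 3)*(s + 1)
(3) = (t)*(t^2 - t - 12) = t*(t + 3)*(t - 4)
(4) = (g - 2)*(g^2 - 7*g + 10) = (g - 2)^2*(g - 5)
(5) = (q)*(q^2 + 3*q - 4) = q*(q - 1)*(q + 4)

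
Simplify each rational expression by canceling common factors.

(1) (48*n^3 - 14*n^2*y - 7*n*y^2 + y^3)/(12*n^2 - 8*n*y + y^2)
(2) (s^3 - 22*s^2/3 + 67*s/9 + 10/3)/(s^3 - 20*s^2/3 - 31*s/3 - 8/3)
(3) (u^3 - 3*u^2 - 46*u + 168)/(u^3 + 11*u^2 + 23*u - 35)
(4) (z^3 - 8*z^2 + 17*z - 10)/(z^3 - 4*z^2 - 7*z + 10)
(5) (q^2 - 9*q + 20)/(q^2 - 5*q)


(1) = (-24*n^2 - 5*n*y + y^2)/(-6*n + y)
(2) = (3*s^2 - 23*s + 30)/(3*s^2 - 21*s - 24)
(3) = (u^2 - 10*u + 24)/(u^2 + 4*u - 5)
(4) = (z - 2)/(z + 2)
(5) = (q - 4)/q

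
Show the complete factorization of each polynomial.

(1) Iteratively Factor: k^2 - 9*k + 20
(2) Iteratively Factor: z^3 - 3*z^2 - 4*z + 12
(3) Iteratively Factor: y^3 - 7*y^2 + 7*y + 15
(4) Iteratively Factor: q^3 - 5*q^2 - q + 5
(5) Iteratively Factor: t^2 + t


(1) = (k - 5)*(k - 4)
(2) = (z - 3)*(z^2 - 4) = (z - 3)*(z + 2)*(z - 2)
(3) = (y - 3)*(y^2 - 4*y - 5) = (y - 5)*(y - 3)*(y + 1)
(4) = (q - 5)*(q^2 - 1) = (q - 5)*(q + 1)*(q - 1)
(5) = (t)*(t + 1)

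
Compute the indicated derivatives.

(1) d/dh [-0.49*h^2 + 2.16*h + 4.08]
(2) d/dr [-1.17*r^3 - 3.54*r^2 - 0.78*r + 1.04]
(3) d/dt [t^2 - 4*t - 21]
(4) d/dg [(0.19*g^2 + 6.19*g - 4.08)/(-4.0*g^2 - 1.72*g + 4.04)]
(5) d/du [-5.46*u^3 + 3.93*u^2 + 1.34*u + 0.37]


(1) = 2.16 - 0.98*h
(2) = -3.51*r^2 - 7.08*r - 0.78
(3) = 2*t - 4
(4) = (24.4332*g^2 - 31.1048*g + 17.99)/(16.0*g^4 + 13.76*g^3 - 29.3616*g^2 - 13.8976*g + 16.3216)
(5) = -16.38*u^2 + 7.86*u + 1.34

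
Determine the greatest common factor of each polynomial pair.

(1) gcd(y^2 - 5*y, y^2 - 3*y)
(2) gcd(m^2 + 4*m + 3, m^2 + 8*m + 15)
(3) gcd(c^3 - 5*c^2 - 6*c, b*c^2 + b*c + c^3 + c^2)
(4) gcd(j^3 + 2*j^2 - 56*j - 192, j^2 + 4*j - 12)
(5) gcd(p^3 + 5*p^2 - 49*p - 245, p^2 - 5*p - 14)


(1) = gcd(y*(y - 5), y*(y - 3)) = y
(2) = m + 3
(3) = gcd(c*(c - 6)*(c + 1), c*(b + c)*(c + 1)) = c^2 + c
(4) = j + 6
(5) = p - 7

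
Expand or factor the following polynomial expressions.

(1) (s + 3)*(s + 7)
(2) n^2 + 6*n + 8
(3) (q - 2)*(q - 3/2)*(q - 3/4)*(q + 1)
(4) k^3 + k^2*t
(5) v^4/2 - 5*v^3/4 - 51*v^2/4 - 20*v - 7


(1) = s^2 + 10*s + 21
(2) = (n + 2)*(n + 4)
(3) = q^4 - 13*q^3/4 + 11*q^2/8 + 27*q/8 - 9/4
(4) = k^2*(k + t)
(5) = (v/2 + 1)*(v - 7)*(v + 1/2)*(v + 2)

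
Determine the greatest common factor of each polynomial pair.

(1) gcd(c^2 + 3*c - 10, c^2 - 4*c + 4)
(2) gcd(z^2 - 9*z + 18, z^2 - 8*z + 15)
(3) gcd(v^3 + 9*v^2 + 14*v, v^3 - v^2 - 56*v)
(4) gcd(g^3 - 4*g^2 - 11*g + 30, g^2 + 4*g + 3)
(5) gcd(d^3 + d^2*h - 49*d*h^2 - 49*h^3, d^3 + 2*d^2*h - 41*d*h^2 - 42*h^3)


(1) = gcd((c - 2)*(c + 5), (c - 2)^2) = c - 2
(2) = gcd((z - 6)*(z - 3), (z - 5)*(z - 3)) = z - 3
(3) = v^2 + 7*v
(4) = gcd((g - 5)*(g - 2)*(g + 3), (g + 1)*(g + 3)) = g + 3
(5) = d^2 + 8*d*h + 7*h^2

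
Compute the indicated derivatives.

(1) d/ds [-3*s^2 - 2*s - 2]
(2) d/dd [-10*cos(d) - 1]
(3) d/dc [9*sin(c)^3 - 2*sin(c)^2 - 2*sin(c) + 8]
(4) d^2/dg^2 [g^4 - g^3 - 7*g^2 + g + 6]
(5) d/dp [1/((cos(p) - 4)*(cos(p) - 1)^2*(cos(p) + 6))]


(1) = -6*s - 2
(2) = 10*sin(d)
(3) = (27*sin(c)^2 - 4*sin(c) - 2)*cos(c)
(4) = 12*g^2 - 6*g - 14
(5) = (-4*sin(p)^2 + 4*cos(p) - 46)*sin(p)/((cos(p) - 4)^2*(cos(p) - 1)^3*(cos(p) + 6)^2)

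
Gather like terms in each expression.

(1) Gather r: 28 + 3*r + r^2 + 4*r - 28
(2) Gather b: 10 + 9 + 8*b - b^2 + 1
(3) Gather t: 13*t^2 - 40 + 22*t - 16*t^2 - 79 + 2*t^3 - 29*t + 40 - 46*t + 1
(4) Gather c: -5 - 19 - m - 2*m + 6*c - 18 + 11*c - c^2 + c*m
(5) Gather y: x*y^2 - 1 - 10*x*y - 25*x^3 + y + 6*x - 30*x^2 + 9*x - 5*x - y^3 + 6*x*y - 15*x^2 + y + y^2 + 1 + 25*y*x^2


(1) = r^2 + 7*r
(2) = -b^2 + 8*b + 20
(3) = 2*t^3 - 3*t^2 - 53*t - 78
(4) = -c^2 + c*(m + 17) - 3*m - 42
(5) = -25*x^3 - 45*x^2 + 10*x - y^3 + y^2*(x + 1) + y*(25*x^2 - 4*x + 2)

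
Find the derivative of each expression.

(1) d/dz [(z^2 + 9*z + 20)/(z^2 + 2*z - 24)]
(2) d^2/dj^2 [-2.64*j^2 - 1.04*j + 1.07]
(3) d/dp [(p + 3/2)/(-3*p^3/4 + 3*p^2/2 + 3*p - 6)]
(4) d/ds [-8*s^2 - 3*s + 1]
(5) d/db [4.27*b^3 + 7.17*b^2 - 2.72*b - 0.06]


(1) = (-7*z^2 - 88*z - 256)/(z^4 + 4*z^3 - 44*z^2 - 96*z + 576)
(2) = -5.28000000000000
(3) = 2*(4*p^2 + 13*p + 14)/(3*(p^5 - 2*p^4 - 8*p^3 + 16*p^2 + 16*p - 32))
(4) = -16*s - 3
(5) = 12.81*b^2 + 14.34*b - 2.72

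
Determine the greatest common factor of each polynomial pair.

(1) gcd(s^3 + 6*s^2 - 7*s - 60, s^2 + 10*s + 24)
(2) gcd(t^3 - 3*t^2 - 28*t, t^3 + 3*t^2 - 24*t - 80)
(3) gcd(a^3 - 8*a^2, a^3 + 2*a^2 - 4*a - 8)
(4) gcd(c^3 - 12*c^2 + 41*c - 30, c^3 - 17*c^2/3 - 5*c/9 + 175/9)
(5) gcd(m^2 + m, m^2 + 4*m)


(1) = gcd((s - 3)*(s + 4)*(s + 5), (s + 4)*(s + 6)) = s + 4
(2) = t + 4
(3) = 1
(4) = gcd((c - 6)*(c - 5)*(c - 1), (c - 5)*(c - 7/3)*(c + 5/3)) = c - 5
(5) = m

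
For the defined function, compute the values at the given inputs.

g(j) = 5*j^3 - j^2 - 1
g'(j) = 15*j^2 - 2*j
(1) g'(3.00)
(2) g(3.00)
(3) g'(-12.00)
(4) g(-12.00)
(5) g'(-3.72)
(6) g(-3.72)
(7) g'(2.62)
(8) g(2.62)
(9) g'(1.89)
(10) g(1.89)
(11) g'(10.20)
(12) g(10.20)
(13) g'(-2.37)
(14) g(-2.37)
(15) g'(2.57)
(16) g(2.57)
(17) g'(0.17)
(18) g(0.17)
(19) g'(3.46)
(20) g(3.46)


(1) = 129.00
(2) = 125.00
(3) = 2184.00
(4) = -8785.00
(5) = 215.02
(6) = -272.23
(7) = 97.73
(8) = 82.06
(9) = 49.80
(10) = 29.18
(11) = 1540.20
(12) = 5201.00
(13) = 88.99
(14) = -73.18
(15) = 93.93
(16) = 77.27
(17) = 0.09
(18) = -1.00
(19) = 172.65
(20) = 194.14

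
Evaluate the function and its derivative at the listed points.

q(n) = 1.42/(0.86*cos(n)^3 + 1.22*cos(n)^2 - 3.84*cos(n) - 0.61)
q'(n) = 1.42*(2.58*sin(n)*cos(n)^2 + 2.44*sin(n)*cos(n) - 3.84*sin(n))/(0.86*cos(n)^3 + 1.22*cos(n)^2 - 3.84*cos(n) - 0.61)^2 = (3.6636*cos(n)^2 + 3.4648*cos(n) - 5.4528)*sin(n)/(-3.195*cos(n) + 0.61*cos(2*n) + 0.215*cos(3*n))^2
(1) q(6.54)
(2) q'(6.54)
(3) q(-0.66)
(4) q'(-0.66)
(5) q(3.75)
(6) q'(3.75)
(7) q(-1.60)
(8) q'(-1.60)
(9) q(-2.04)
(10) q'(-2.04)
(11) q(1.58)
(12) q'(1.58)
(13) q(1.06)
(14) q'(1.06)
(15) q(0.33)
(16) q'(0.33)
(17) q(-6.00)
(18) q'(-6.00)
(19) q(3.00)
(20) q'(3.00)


(1) = -0.59
(2) = 0.06
(3) = -0.58
(4) = 0.04
(5) = 0.49
(6) = 0.40
(7) = -2.86
(8) = 22.48
(9) = 1.10
(10) = 3.33
(11) = -2.47
(12) = -16.61
(13) = -0.68
(14) = -0.57
(15) = -0.59
(16) = 0.06
(17) = -0.59
(18) = 0.06
(19) = 0.40
(20) = -0.06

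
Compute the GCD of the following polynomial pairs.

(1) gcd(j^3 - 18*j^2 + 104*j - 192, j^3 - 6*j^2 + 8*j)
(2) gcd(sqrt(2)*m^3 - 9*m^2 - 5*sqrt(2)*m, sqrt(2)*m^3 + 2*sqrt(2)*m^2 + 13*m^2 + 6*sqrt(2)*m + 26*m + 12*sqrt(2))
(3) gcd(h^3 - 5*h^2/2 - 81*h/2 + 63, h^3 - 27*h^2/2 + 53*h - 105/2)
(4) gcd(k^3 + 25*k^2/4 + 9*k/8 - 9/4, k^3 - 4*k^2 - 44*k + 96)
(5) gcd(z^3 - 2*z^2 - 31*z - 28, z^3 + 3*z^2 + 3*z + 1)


(1) = j - 4
(2) = gcd(m*(m - 5*sqrt(2))*(sqrt(2)*m + 1), (m + 2)*(m + 6*sqrt(2))*(sqrt(2)*m + 1)) = m + sqrt(2)/2
(3) = h^2 - 17*h/2 + 21/2
(4) = gcd((k - 1/2)*(k + 3/4)*(k + 6), (k - 8)*(k - 2)*(k + 6)) = k + 6
(5) = gcd((z - 7)*(z + 1)*(z + 4), (z + 1)^3) = z + 1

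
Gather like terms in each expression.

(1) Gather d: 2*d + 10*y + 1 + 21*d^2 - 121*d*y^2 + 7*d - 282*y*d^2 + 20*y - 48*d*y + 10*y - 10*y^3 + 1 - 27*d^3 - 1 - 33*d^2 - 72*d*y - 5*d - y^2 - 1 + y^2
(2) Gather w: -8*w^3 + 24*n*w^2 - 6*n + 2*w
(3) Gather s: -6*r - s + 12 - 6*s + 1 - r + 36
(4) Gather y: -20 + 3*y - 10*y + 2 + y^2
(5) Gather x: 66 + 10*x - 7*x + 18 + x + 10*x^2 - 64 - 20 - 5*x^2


(1) = -27*d^3 + d^2*(-282*y - 12) + d*(-121*y^2 - 120*y + 4) - 10*y^3 + 40*y
(2) = 24*n*w^2 - 6*n - 8*w^3 + 2*w
(3) = -7*r - 7*s + 49
(4) = y^2 - 7*y - 18
(5) = 5*x^2 + 4*x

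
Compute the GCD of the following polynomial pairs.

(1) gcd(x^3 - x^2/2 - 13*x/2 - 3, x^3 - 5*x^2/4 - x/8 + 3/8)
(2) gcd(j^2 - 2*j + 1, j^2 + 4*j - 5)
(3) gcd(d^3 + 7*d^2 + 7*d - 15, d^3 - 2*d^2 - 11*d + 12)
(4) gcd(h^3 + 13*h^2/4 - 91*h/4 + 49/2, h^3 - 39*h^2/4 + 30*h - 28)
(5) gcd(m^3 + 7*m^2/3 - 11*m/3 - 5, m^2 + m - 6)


(1) = x + 1/2
(2) = j - 1
(3) = gcd((d - 1)*(d + 3)*(d + 5), (d - 4)*(d - 1)*(d + 3)) = d^2 + 2*d - 3
(4) = h - 7/4
(5) = gcd((m - 5/3)*(m + 1)*(m + 3), (m - 2)*(m + 3)) = m + 3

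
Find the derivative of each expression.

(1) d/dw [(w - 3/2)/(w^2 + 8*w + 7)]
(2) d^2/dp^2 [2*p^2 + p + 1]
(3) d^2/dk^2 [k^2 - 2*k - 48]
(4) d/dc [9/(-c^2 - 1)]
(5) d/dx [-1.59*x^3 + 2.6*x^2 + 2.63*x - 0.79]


(1) = (w^2 + 8*w - (w + 4)*(2*w - 3) + 7)/(w^2 + 8*w + 7)^2
(2) = 4
(3) = 2
(4) = 18*c/(c^2 + 1)^2
(5) = -4.77*x^2 + 5.2*x + 2.63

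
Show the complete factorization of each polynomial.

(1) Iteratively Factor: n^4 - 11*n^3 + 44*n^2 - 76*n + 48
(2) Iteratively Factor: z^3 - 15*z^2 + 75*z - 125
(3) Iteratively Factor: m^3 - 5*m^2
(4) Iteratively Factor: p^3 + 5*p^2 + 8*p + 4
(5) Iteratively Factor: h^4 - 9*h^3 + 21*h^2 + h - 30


(1) = (n - 2)*(n^3 - 9*n^2 + 26*n - 24) = (n - 3)*(n - 2)*(n^2 - 6*n + 8) = (n - 4)*(n - 3)*(n - 2)*(n - 2)
(2) = (z - 5)*(z^2 - 10*z + 25) = (z - 5)^2*(z - 5)
(3) = (m)*(m^2 - 5*m) = m*(m - 5)*(m)
(4) = (p + 2)*(p^2 + 3*p + 2) = (p + 2)^2*(p + 1)
(5) = (h - 3)*(h^3 - 6*h^2 + 3*h + 10) = (h - 3)*(h - 2)*(h^2 - 4*h - 5) = (h - 3)*(h - 2)*(h + 1)*(h - 5)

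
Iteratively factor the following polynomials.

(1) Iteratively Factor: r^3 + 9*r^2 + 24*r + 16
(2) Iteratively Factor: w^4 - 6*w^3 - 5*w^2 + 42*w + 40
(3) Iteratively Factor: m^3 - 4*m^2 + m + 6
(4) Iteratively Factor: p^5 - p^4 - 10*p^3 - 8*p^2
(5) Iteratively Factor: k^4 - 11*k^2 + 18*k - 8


(1) = (r + 4)*(r^2 + 5*r + 4) = (r + 4)^2*(r + 1)
(2) = (w + 2)*(w^3 - 8*w^2 + 11*w + 20) = (w - 5)*(w + 2)*(w^2 - 3*w - 4) = (w - 5)*(w + 1)*(w + 2)*(w - 4)
(3) = (m + 1)*(m^2 - 5*m + 6) = (m - 3)*(m + 1)*(m - 2)
(4) = (p + 2)*(p^4 - 3*p^3 - 4*p^2) = (p - 4)*(p + 2)*(p^3 + p^2) = p*(p - 4)*(p + 2)*(p^2 + p) = p^2*(p - 4)*(p + 2)*(p + 1)
(5) = (k - 1)*(k^3 + k^2 - 10*k + 8) = (k - 2)*(k - 1)*(k^2 + 3*k - 4) = (k - 2)*(k - 1)*(k + 4)*(k - 1)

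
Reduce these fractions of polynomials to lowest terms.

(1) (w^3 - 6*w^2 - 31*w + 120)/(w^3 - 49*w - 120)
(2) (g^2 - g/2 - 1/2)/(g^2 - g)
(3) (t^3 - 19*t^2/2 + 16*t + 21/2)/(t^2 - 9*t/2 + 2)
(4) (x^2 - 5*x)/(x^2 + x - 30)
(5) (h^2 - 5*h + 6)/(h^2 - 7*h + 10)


(1) = (w - 3)/(w + 3)
(2) = (2*g + 1)/(2*g)
(3) = (2*t^3 - 19*t^2 + 32*t + 21)/(2*t^2 - 9*t + 4)
(4) = x/(x + 6)
(5) = (h - 3)/(h - 5)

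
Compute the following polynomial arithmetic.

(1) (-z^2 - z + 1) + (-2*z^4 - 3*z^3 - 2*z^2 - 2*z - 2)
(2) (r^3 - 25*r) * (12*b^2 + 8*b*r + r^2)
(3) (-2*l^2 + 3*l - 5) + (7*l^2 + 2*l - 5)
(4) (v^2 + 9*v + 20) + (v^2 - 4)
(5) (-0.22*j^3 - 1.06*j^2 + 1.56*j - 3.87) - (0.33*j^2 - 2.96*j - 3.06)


(1) = -2*z^4 - 3*z^3 - 3*z^2 - 3*z - 1
(2) = 12*b^2*r^3 - 300*b^2*r + 8*b*r^4 - 200*b*r^2 + r^5 - 25*r^3
(3) = 5*l^2 + 5*l - 10
(4) = 2*v^2 + 9*v + 16
(5) = -0.22*j^3 - 1.39*j^2 + 4.52*j - 0.81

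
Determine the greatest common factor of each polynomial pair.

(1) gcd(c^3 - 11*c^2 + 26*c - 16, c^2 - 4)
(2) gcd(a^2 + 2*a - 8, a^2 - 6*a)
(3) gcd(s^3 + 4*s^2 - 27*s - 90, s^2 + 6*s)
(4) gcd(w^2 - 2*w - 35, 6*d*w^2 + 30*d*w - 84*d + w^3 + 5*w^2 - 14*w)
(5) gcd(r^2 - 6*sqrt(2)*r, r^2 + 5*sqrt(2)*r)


(1) = c - 2
(2) = 1
(3) = gcd((s - 5)*(s + 3)*(s + 6), s*(s + 6)) = s + 6
(4) = gcd((w - 7)*(w + 5), (6*d + w)*(w - 2)*(w + 7)) = 1
(5) = r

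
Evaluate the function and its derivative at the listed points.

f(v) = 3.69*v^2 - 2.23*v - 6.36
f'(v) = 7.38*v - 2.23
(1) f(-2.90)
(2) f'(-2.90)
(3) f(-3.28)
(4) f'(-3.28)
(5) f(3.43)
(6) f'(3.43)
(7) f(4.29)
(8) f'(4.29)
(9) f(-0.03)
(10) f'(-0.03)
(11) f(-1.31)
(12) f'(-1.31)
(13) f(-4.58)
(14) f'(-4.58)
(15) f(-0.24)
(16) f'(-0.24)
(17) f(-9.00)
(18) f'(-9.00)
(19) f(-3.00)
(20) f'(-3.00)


(1) = 31.14
(2) = -23.63
(3) = 40.65
(4) = -26.44
(5) = 29.40
(6) = 23.08
(7) = 51.98
(8) = 29.43
(9) = -6.29
(10) = -2.45
(11) = 2.89
(12) = -11.90
(13) = 81.26
(14) = -36.03
(15) = -5.61
(16) = -4.00
(17) = 312.60
(18) = -68.65
(19) = 33.54
(20) = -24.37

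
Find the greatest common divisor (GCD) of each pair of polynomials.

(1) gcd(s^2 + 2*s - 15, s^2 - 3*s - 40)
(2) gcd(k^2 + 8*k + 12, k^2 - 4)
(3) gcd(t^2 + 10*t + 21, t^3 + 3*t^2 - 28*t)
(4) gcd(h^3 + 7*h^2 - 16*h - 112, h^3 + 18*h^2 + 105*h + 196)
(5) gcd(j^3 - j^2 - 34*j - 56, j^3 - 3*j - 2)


(1) = s + 5
(2) = k + 2
(3) = gcd((t + 3)*(t + 7), t*(t - 4)*(t + 7)) = t + 7
(4) = gcd((h - 4)*(h + 4)*(h + 7), (h + 4)*(h + 7)^2) = h^2 + 11*h + 28
(5) = 1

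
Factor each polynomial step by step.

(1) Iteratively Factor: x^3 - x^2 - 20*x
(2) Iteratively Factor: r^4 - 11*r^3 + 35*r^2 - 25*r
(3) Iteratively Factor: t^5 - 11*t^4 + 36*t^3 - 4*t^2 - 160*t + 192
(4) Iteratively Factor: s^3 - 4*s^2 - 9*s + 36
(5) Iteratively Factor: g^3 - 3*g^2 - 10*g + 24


(1) = (x + 4)*(x^2 - 5*x) = x*(x + 4)*(x - 5)
(2) = (r - 1)*(r^3 - 10*r^2 + 25*r) = (r - 5)*(r - 1)*(r^2 - 5*r) = (r - 5)^2*(r - 1)*(r)
(3) = (t - 3)*(t^4 - 8*t^3 + 12*t^2 + 32*t - 64) = (t - 4)*(t - 3)*(t^3 - 4*t^2 - 4*t + 16) = (t - 4)*(t - 3)*(t - 2)*(t^2 - 2*t - 8) = (t - 4)*(t - 3)*(t - 2)*(t + 2)*(t - 4)
(4) = (s - 3)*(s^2 - s - 12) = (s - 3)*(s + 3)*(s - 4)
(5) = (g + 3)*(g^2 - 6*g + 8) = (g - 4)*(g + 3)*(g - 2)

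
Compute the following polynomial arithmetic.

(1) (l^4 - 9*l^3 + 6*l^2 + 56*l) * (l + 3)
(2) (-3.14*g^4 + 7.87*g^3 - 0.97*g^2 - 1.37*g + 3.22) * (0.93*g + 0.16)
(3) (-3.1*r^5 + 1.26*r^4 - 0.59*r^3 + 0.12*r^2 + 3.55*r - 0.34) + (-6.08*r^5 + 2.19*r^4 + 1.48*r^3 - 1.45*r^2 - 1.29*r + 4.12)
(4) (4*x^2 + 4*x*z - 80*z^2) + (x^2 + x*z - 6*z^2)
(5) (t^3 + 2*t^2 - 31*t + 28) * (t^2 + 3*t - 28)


(1) = l^5 - 6*l^4 - 21*l^3 + 74*l^2 + 168*l
(2) = -2.9202*g^5 + 6.8167*g^4 + 0.3571*g^3 - 1.4293*g^2 + 2.7754*g + 0.5152
(3) = -9.18*r^5 + 3.45*r^4 + 0.89*r^3 - 1.33*r^2 + 2.26*r + 3.78
(4) = 5*x^2 + 5*x*z - 86*z^2
(5) = t^5 + 5*t^4 - 53*t^3 - 121*t^2 + 952*t - 784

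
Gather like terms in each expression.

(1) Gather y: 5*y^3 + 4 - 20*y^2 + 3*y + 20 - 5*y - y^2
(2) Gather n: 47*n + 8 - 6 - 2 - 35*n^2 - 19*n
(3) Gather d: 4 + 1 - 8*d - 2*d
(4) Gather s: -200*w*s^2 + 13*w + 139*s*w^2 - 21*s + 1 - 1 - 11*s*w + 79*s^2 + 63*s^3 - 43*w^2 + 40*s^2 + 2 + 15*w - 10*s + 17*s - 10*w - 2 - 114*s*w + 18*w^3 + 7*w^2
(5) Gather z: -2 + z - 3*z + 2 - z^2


(1) = 5*y^3 - 21*y^2 - 2*y + 24
(2) = -35*n^2 + 28*n
(3) = 5 - 10*d
(4) = 63*s^3 + s^2*(119 - 200*w) + s*(139*w^2 - 125*w - 14) + 18*w^3 - 36*w^2 + 18*w
(5) = -z^2 - 2*z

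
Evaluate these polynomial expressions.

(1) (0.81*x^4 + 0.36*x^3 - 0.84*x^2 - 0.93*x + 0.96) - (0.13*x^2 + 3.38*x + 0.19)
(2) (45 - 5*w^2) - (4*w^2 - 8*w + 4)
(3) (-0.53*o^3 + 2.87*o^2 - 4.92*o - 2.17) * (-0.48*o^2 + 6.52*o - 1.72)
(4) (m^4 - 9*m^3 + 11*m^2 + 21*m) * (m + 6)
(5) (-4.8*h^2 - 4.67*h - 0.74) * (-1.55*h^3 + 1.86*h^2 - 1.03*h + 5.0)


(1) = 0.81*x^4 + 0.36*x^3 - 0.97*x^2 - 4.31*x + 0.77
(2) = -9*w^2 + 8*w + 41
(3) = 0.2544*o^5 - 4.8332*o^4 + 21.9856*o^3 - 35.9732*o^2 - 5.686*o + 3.7324
(4) = m^5 - 3*m^4 - 43*m^3 + 87*m^2 + 126*m
(5) = 7.44*h^5 - 1.6895*h^4 - 2.5952*h^3 - 20.5663*h^2 - 22.5878*h - 3.7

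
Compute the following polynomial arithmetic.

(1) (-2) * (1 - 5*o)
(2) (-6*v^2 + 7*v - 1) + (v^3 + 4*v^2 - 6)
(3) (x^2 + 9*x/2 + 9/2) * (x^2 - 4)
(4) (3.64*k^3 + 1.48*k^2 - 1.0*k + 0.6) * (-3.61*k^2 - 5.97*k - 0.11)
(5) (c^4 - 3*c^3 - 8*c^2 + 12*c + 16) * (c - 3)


(1) = 10*o - 2
(2) = v^3 - 2*v^2 + 7*v - 7
(3) = x^4 + 9*x^3/2 + x^2/2 - 18*x - 18
(4) = -13.1404*k^5 - 27.0736*k^4 - 5.626*k^3 + 3.6412*k^2 - 3.472*k - 0.066
(5) = c^5 - 6*c^4 + c^3 + 36*c^2 - 20*c - 48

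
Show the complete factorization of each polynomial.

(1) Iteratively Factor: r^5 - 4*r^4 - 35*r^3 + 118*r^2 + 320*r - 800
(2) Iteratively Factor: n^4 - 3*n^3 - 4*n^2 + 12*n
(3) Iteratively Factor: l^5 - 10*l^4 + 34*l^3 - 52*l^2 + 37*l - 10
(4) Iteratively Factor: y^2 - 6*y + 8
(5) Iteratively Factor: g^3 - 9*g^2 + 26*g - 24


(1) = (r - 5)*(r^4 + r^3 - 30*r^2 - 32*r + 160) = (r - 5)*(r + 4)*(r^3 - 3*r^2 - 18*r + 40) = (r - 5)*(r - 2)*(r + 4)*(r^2 - r - 20) = (r - 5)*(r - 2)*(r + 4)^2*(r - 5)
(2) = (n)*(n^3 - 3*n^2 - 4*n + 12) = n*(n + 2)*(n^2 - 5*n + 6) = n*(n - 3)*(n + 2)*(n - 2)
(3) = (l - 1)*(l^4 - 9*l^3 + 25*l^2 - 27*l + 10) = (l - 5)*(l - 1)*(l^3 - 4*l^2 + 5*l - 2) = (l - 5)*(l - 1)^2*(l^2 - 3*l + 2) = (l - 5)*(l - 2)*(l - 1)^2*(l - 1)
(4) = (y - 2)*(y - 4)
(5) = (g - 4)*(g^2 - 5*g + 6) = (g - 4)*(g - 2)*(g - 3)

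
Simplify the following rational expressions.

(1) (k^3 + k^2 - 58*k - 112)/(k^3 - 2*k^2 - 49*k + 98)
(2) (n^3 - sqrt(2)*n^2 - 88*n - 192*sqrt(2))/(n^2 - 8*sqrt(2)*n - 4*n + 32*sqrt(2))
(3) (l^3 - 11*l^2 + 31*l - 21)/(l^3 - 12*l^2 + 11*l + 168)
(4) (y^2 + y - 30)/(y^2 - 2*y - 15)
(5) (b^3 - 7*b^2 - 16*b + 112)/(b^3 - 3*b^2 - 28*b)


(1) = (k^2 - 6*k - 16)/(k^2 - 9*k + 14)
(2) = (n^2 + 7*sqrt(2)*n + 24)/(n - 4)
(3) = (l^2 - 4*l + 3)/(l^2 - 5*l - 24)
(4) = (y + 6)/(y + 3)
(5) = (b - 4)/b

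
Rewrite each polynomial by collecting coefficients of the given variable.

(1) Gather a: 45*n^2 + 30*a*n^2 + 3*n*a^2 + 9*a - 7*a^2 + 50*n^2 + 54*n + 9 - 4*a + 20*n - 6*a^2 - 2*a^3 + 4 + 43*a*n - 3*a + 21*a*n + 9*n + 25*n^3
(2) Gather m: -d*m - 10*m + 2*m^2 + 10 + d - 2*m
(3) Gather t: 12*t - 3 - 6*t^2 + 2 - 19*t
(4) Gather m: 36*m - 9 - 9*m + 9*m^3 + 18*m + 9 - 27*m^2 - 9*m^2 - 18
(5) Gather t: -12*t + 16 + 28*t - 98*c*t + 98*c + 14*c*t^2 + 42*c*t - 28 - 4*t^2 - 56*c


(1) = -2*a^3 + a^2*(3*n - 13) + a*(30*n^2 + 64*n + 2) + 25*n^3 + 95*n^2 + 83*n + 13
(2) = d + 2*m^2 + m*(-d - 12) + 10
(3) = -6*t^2 - 7*t - 1
(4) = 9*m^3 - 36*m^2 + 45*m - 18
(5) = 42*c + t^2*(14*c - 4) + t*(16 - 56*c) - 12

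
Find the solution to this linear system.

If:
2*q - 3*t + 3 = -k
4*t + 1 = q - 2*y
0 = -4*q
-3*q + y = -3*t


Then:
k = -3/2
q = 0
t = 1/2
y = -3/2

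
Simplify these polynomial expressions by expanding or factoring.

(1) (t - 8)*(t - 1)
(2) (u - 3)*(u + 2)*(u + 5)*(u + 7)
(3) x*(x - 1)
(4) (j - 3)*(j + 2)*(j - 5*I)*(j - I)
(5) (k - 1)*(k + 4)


(1) = t^2 - 9*t + 8
(2) = u^4 + 11*u^3 + 17*u^2 - 107*u - 210
(3) = x^2 - x
(4) = j^4 - j^3 - 6*I*j^3 - 11*j^2 + 6*I*j^2 + 5*j + 36*I*j + 30
(5) = k^2 + 3*k - 4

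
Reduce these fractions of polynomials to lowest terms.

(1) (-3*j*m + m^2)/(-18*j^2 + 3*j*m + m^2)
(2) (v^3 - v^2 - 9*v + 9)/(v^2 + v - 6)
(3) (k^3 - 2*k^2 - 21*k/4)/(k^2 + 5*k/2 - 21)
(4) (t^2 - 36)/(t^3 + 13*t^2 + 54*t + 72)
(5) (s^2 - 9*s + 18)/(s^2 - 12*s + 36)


(1) = m/(6*j + m)
(2) = (v^2 - 4*v + 3)/(v - 2)
(3) = (2*k^2 + 3*k)/(2*k + 12)
(4) = (t - 6)/(t^2 + 7*t + 12)
(5) = (s - 3)/(s - 6)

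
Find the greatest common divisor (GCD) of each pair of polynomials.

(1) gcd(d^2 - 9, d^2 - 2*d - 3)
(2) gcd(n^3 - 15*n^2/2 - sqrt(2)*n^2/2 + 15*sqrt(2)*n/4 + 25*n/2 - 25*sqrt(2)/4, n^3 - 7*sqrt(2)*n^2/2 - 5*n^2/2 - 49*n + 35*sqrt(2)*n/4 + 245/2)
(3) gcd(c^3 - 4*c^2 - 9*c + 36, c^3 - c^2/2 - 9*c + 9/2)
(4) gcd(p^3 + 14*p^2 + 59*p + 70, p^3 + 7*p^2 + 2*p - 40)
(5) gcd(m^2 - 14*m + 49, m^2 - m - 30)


(1) = d - 3
(2) = n - 5/2
(3) = gcd((c - 4)*(c - 3)*(c + 3), (c - 3)*(c - 1/2)*(c + 3)) = c^2 - 9
(4) = gcd((p + 2)*(p + 5)*(p + 7), (p - 2)*(p + 4)*(p + 5)) = p + 5
(5) = 1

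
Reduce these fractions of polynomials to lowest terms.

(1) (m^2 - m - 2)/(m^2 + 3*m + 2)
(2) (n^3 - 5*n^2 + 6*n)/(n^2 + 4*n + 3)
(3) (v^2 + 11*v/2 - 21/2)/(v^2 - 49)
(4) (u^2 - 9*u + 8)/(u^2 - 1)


(1) = (m - 2)/(m + 2)
(2) = (n^3 - 5*n^2 + 6*n)/(n^2 + 4*n + 3)
(3) = (2*v - 3)/(2*v - 14)
(4) = (u - 8)/(u + 1)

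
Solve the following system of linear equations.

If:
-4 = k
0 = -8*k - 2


Then:
No Solution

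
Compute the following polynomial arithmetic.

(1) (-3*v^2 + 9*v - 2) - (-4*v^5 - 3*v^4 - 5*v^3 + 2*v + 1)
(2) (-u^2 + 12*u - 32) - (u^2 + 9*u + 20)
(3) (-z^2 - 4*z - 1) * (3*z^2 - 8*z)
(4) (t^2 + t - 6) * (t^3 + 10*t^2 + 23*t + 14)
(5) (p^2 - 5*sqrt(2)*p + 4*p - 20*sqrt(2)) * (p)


(1) = 4*v^5 + 3*v^4 + 5*v^3 - 3*v^2 + 7*v - 3
(2) = -2*u^2 + 3*u - 52
(3) = -3*z^4 - 4*z^3 + 29*z^2 + 8*z
(4) = t^5 + 11*t^4 + 27*t^3 - 23*t^2 - 124*t - 84
(5) = p^3 - 5*sqrt(2)*p^2 + 4*p^2 - 20*sqrt(2)*p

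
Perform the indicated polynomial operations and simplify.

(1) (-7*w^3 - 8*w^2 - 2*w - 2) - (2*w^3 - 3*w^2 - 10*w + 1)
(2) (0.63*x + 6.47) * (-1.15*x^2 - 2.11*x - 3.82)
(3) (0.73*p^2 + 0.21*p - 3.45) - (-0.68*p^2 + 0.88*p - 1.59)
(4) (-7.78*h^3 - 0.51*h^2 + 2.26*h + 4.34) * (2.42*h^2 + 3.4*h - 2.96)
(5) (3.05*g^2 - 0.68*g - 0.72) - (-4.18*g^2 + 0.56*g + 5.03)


(1) = -9*w^3 - 5*w^2 + 8*w - 3
(2) = -0.7245*x^3 - 8.7698*x^2 - 16.0583*x - 24.7154
(3) = 1.41*p^2 - 0.67*p - 1.86
(4) = -18.8276*h^5 - 27.6862*h^4 + 26.764*h^3 + 19.6964*h^2 + 8.0664*h - 12.8464
(5) = 7.23*g^2 - 1.24*g - 5.75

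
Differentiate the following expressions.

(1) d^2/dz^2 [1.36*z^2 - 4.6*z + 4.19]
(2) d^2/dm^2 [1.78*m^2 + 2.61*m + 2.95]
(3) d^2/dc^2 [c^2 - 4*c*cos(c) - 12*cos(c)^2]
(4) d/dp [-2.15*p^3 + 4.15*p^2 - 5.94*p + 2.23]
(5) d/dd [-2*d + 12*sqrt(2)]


(1) = 2.72000000000000
(2) = 3.56000000000000
(3) = 4*c*cos(c) - 48*sin(c)^2 + 8*sin(c) + 26
(4) = -6.45*p^2 + 8.3*p - 5.94
(5) = -2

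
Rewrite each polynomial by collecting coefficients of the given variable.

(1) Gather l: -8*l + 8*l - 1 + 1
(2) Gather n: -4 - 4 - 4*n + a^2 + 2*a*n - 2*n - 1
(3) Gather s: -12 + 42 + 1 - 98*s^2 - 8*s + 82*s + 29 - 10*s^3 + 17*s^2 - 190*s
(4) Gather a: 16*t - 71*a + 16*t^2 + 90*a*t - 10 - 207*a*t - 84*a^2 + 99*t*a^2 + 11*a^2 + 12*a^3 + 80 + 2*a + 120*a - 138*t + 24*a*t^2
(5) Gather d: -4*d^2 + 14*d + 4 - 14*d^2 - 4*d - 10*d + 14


(1) = 0
(2) = a^2 + n*(2*a - 6) - 9
(3) = -10*s^3 - 81*s^2 - 116*s + 60
(4) = 12*a^3 + a^2*(99*t - 73) + a*(24*t^2 - 117*t + 51) + 16*t^2 - 122*t + 70
(5) = 18 - 18*d^2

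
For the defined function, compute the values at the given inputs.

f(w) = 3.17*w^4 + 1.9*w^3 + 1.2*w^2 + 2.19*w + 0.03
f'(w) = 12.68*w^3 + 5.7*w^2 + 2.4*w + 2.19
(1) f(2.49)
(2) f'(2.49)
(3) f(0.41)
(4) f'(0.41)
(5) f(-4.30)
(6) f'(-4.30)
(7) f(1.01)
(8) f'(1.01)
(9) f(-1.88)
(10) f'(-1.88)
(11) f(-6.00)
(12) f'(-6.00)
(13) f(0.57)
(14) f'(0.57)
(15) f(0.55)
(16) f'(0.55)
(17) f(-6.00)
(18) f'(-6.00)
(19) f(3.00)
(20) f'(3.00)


(1) = 164.11
(2) = 239.26
(3) = 1.35
(4) = 5.01
(5) = 945.50
(6) = -910.89
(7) = 8.72
(8) = 23.49
(9) = 27.13
(10) = -66.43
(11) = 3728.01
(12) = -2545.89
(13) = 2.35
(14) = 7.76
(15) = 2.20
(16) = 7.34
(17) = 3728.01
(18) = -2545.89
(19) = 325.47
(20) = 403.05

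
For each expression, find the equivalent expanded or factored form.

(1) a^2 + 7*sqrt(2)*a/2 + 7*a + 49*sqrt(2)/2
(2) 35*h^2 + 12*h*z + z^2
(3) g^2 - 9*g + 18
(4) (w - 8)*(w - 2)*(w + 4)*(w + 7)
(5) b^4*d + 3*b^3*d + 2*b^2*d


(1) = (a + 7)*(a + 7*sqrt(2)/2)
(2) = (5*h + z)*(7*h + z)
(3) = (g - 6)*(g - 3)
(4) = w^4 + w^3 - 66*w^2 - 104*w + 448
(5) = b^2*(b + 2)*(b*d + d)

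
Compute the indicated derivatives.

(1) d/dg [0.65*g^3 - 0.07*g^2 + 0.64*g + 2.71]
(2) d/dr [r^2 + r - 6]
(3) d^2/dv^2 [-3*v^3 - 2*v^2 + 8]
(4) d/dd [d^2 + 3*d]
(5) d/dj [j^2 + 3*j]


(1) = 1.95*g^2 - 0.14*g + 0.64
(2) = 2*r + 1
(3) = -18*v - 4
(4) = 2*d + 3
(5) = 2*j + 3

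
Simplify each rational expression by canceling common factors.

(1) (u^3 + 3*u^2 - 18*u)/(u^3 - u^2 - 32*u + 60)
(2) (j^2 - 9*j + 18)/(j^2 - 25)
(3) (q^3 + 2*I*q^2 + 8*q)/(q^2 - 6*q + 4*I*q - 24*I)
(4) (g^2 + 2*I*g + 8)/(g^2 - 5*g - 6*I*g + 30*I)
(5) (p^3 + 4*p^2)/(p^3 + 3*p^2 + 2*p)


(1) = (u^2 - 3*u)/(u^2 - 7*u + 10)
(2) = (j^2 - 9*j + 18)/(j^2 - 25)
(3) = (q^2 - 2*I*q)/(q - 6)
(4) = (g^2 + 2*I*g + 8)/(g^2 + g*(-5 - 6*I) + 30*I)
(5) = (p^2 + 4*p)/(p^2 + 3*p + 2)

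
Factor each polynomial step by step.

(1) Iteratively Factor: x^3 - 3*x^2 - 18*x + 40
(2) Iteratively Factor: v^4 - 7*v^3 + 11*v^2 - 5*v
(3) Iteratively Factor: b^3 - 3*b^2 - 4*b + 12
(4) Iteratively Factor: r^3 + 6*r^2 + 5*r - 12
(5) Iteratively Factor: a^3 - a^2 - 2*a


(1) = (x - 2)*(x^2 - x - 20) = (x - 2)*(x + 4)*(x - 5)
(2) = (v - 1)*(v^3 - 6*v^2 + 5*v) = v*(v - 1)*(v^2 - 6*v + 5) = v*(v - 5)*(v - 1)*(v - 1)
(3) = (b - 2)*(b^2 - b - 6) = (b - 2)*(b + 2)*(b - 3)
(4) = (r - 1)*(r^2 + 7*r + 12) = (r - 1)*(r + 4)*(r + 3)
(5) = (a)*(a^2 - a - 2) = a*(a - 2)*(a + 1)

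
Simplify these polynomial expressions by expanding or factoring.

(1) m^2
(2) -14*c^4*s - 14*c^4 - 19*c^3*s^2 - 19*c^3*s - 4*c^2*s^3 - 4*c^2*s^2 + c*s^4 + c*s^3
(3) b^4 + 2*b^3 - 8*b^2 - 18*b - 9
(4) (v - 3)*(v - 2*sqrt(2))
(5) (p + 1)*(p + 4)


(1) = m^2
(2) = (-7*c + s)*(c + s)*(2*c + s)*(c*s + c)
(3) = (b - 3)*(b + 1)^2*(b + 3)
(4) = v^2 - 3*v - 2*sqrt(2)*v + 6*sqrt(2)
(5) = p^2 + 5*p + 4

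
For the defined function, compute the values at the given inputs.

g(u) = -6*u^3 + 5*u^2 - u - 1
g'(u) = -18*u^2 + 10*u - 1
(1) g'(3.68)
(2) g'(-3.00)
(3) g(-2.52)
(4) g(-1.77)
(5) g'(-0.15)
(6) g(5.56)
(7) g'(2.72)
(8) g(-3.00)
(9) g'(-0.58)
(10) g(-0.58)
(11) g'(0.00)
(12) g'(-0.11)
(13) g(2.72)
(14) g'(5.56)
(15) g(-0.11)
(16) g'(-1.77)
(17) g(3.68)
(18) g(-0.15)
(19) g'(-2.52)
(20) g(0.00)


(1) = -207.96
(2) = -193.00
(3) = 129.29
(4) = 49.71
(5) = -2.91
(6) = -883.27
(7) = -106.97
(8) = 209.00
(9) = -12.86
(10) = 2.43
(11) = -1.00
(12) = -2.32
(13) = -87.47
(14) = -501.84
(15) = -0.82
(16) = -75.09
(17) = -235.98
(18) = -0.72
(19) = -140.51
(20) = -1.00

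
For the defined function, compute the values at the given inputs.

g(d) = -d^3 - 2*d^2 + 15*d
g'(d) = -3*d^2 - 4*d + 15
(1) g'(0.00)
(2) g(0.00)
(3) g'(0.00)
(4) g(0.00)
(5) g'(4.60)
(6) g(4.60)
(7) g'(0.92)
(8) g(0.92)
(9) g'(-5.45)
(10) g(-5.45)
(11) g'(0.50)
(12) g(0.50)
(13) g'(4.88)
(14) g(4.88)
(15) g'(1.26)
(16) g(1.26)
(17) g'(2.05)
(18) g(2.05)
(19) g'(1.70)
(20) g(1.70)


(1) = 15.00
(2) = 0.00
(3) = 15.00
(4) = 0.00
(5) = -66.88
(6) = -70.66
(7) = 8.78
(8) = 11.33
(9) = -52.31
(10) = 20.72
(11) = 12.25
(12) = 6.88
(13) = -75.96
(14) = -90.64
(15) = 5.20
(16) = 13.72
(17) = -5.81
(18) = 13.73
(19) = -0.47
(20) = 14.81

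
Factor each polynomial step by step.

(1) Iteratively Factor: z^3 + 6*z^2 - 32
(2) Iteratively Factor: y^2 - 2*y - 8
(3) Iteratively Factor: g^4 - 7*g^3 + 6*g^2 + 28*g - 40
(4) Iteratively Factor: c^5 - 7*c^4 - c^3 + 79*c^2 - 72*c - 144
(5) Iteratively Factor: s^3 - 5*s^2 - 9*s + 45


(1) = (z - 2)*(z^2 + 8*z + 16) = (z - 2)*(z + 4)*(z + 4)
(2) = (y - 4)*(y + 2)
(3) = (g - 5)*(g^3 - 2*g^2 - 4*g + 8) = (g - 5)*(g - 2)*(g^2 - 4) = (g - 5)*(g - 2)^2*(g + 2)
(4) = (c + 1)*(c^4 - 8*c^3 + 7*c^2 + 72*c - 144) = (c - 3)*(c + 1)*(c^3 - 5*c^2 - 8*c + 48) = (c - 4)*(c - 3)*(c + 1)*(c^2 - c - 12) = (c - 4)*(c - 3)*(c + 1)*(c + 3)*(c - 4)
(5) = (s + 3)*(s^2 - 8*s + 15) = (s - 3)*(s + 3)*(s - 5)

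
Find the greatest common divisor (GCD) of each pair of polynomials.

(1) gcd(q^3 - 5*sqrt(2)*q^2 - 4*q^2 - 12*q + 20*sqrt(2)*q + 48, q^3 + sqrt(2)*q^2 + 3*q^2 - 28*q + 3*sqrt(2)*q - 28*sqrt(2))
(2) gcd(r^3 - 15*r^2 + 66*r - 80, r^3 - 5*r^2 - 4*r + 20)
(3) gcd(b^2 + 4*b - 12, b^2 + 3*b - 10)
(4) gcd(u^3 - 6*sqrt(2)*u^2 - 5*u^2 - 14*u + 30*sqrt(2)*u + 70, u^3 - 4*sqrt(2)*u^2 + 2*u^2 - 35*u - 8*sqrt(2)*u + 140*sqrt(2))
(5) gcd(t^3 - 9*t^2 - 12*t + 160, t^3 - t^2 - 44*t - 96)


(1) = gcd((q - 4)*(q - 6*sqrt(2))*(q + sqrt(2)), (q - 4)*(q + 7)*(q + sqrt(2))) = q^2 + q*(-4 + sqrt(2)) - 4*sqrt(2)
(2) = r^2 - 7*r + 10
(3) = b - 2
(4) = gcd((u - 5)*(u - 7*sqrt(2))*(u + sqrt(2)), (u - 5)*(u + 7)*(u - 4*sqrt(2))) = u - 5
(5) = gcd((t - 8)*(t - 5)*(t + 4), (t - 8)*(t + 3)*(t + 4)) = t^2 - 4*t - 32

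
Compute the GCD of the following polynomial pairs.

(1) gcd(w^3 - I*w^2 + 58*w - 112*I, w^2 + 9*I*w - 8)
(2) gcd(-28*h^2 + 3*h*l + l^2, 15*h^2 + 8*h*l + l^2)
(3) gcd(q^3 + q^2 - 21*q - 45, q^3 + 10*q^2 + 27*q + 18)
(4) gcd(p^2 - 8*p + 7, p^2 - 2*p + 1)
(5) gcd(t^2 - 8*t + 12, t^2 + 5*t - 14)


(1) = w + 8*I
(2) = 1
(3) = q + 3
(4) = p - 1
(5) = gcd((t - 6)*(t - 2), (t - 2)*(t + 7)) = t - 2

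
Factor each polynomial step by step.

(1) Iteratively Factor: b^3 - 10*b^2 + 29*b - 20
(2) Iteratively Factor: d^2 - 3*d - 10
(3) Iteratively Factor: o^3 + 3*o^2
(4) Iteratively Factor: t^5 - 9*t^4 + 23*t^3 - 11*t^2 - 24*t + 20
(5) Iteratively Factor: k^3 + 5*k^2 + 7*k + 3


(1) = (b - 4)*(b^2 - 6*b + 5) = (b - 5)*(b - 4)*(b - 1)
(2) = (d - 5)*(d + 2)
(3) = (o + 3)*(o^2) = o*(o + 3)*(o)
(4) = (t - 2)*(t^4 - 7*t^3 + 9*t^2 + 7*t - 10) = (t - 2)*(t - 1)*(t^3 - 6*t^2 + 3*t + 10) = (t - 5)*(t - 2)*(t - 1)*(t^2 - t - 2) = (t - 5)*(t - 2)*(t - 1)*(t + 1)*(t - 2)
(5) = (k + 3)*(k^2 + 2*k + 1) = (k + 1)*(k + 3)*(k + 1)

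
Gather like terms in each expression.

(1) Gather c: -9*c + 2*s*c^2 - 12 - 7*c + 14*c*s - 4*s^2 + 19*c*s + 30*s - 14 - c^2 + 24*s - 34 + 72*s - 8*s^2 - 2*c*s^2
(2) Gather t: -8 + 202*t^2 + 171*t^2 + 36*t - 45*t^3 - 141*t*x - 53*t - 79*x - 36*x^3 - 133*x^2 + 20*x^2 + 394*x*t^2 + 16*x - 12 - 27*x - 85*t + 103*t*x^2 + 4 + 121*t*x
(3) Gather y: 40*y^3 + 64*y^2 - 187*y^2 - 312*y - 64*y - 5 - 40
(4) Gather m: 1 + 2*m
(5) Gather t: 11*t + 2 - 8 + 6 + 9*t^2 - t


(1) = c^2*(2*s - 1) + c*(-2*s^2 + 33*s - 16) - 12*s^2 + 126*s - 60
(2) = -45*t^3 + t^2*(394*x + 373) + t*(103*x^2 - 20*x - 102) - 36*x^3 - 113*x^2 - 90*x - 16
(3) = 40*y^3 - 123*y^2 - 376*y - 45
(4) = 2*m + 1
(5) = 9*t^2 + 10*t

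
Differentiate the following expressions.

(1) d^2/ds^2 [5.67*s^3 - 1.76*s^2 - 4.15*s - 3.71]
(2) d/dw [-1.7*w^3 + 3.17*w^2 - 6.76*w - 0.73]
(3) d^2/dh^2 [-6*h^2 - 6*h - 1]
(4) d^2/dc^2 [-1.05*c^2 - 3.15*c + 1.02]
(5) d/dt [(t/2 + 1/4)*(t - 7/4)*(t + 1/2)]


(1) = 34.02*s - 3.52
(2) = -5.1*w^2 + 6.34*w - 6.76
(3) = -12
(4) = -2.10000000000000
(5) = 3*(t - 1)*(2*t + 1)/4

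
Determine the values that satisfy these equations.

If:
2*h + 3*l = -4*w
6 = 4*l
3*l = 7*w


Then:
h = -99/28
l = 3/2
w = 9/14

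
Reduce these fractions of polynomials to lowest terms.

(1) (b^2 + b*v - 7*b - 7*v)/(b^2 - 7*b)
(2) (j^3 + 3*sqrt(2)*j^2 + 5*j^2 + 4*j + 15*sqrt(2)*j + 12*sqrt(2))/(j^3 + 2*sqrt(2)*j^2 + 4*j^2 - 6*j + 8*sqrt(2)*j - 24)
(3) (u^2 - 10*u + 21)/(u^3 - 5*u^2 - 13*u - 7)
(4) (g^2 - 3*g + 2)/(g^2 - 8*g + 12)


(1) = (b + v)/b
(2) = (j + 1)/(j - sqrt(2))
(3) = (u - 3)/(u^2 + 2*u + 1)
(4) = (g - 1)/(g - 6)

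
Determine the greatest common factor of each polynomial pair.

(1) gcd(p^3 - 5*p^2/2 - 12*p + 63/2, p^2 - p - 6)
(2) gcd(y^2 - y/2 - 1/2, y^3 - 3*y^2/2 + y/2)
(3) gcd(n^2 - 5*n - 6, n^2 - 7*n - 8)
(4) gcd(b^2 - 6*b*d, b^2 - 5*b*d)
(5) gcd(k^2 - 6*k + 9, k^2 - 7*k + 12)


(1) = p - 3
(2) = gcd((y - 1)*(y + 1/2), y*(y - 1)*(y - 1/2)) = y - 1
(3) = n + 1
(4) = gcd(b*(b - 6*d), b*(b - 5*d)) = b
(5) = k - 3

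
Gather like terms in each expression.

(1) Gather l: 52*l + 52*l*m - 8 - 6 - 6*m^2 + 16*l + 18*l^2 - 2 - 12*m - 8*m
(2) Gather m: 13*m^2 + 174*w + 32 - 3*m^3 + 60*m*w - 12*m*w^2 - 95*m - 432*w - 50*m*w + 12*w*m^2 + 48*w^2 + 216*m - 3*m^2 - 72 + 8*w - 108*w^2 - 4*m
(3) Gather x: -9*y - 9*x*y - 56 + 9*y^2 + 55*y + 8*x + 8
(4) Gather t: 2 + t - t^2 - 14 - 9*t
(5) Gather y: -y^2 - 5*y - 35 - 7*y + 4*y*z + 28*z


(1) = 18*l^2 + l*(52*m + 68) - 6*m^2 - 20*m - 16
(2) = -3*m^3 + m^2*(12*w + 10) + m*(-12*w^2 + 10*w + 117) - 60*w^2 - 250*w - 40
(3) = x*(8 - 9*y) + 9*y^2 + 46*y - 48
(4) = -t^2 - 8*t - 12
(5) = -y^2 + y*(4*z - 12) + 28*z - 35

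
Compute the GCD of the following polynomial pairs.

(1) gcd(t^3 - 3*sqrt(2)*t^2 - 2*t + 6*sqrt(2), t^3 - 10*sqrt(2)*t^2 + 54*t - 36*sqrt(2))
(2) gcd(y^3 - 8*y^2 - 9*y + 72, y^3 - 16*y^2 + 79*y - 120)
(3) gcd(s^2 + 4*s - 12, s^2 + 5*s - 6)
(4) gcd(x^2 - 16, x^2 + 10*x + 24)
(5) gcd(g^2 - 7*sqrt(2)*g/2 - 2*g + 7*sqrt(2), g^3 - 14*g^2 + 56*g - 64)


(1) = t^2 - 4*sqrt(2)*t + 6
(2) = y^2 - 11*y + 24
(3) = s + 6
(4) = gcd((x - 4)*(x + 4), (x + 4)*(x + 6)) = x + 4
(5) = g - 2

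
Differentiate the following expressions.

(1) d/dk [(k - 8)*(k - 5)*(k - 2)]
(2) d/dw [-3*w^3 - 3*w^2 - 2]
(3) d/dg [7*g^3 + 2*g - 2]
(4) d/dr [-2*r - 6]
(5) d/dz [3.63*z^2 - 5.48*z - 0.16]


(1) = 3*k^2 - 30*k + 66
(2) = 3*w*(-3*w - 2)
(3) = 21*g^2 + 2
(4) = -2
(5) = 7.26*z - 5.48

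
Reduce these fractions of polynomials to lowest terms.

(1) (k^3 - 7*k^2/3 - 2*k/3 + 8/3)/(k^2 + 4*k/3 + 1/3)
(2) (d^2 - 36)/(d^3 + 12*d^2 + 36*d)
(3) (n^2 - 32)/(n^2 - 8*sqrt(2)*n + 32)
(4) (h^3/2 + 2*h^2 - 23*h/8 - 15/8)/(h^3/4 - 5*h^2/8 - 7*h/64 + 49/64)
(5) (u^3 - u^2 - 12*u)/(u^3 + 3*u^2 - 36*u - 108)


(1) = (3*k^2 - 10*k + 8)/(3*k + 1)
(2) = (d - 6)/(d^2 + 6*d)
(3) = (n + 4*sqrt(2))/(n - 4*sqrt(2))
(4) = (32*h^3 + 128*h^2 - 184*h - 120)/(16*h^3 - 40*h^2 - 7*h + 49)
(5) = (u^2 - 4*u)/(u^2 - 36)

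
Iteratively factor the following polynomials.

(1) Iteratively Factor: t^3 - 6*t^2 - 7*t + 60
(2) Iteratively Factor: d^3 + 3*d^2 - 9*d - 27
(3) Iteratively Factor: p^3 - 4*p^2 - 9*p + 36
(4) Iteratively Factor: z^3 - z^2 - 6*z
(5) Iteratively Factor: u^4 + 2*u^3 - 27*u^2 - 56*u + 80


(1) = (t + 3)*(t^2 - 9*t + 20) = (t - 5)*(t + 3)*(t - 4)
(2) = (d + 3)*(d^2 - 9) = (d + 3)^2*(d - 3)
(3) = (p - 3)*(p^2 - p - 12) = (p - 3)*(p + 3)*(p - 4)
(4) = (z)*(z^2 - z - 6) = z*(z + 2)*(z - 3)
(5) = (u + 4)*(u^3 - 2*u^2 - 19*u + 20) = (u - 1)*(u + 4)*(u^2 - u - 20) = (u - 1)*(u + 4)^2*(u - 5)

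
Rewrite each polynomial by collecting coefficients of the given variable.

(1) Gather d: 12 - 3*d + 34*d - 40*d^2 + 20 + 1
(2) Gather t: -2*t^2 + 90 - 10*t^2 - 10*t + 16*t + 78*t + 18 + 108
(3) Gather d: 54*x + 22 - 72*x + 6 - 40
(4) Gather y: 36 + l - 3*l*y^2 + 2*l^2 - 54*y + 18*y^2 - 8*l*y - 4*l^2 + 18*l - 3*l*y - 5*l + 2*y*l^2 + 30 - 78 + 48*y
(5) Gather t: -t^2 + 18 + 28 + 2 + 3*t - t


(1) = -40*d^2 + 31*d + 33
(2) = -12*t^2 + 84*t + 216
(3) = -18*x - 12
(4) = -2*l^2 + 14*l + y^2*(18 - 3*l) + y*(2*l^2 - 11*l - 6) - 12
(5) = -t^2 + 2*t + 48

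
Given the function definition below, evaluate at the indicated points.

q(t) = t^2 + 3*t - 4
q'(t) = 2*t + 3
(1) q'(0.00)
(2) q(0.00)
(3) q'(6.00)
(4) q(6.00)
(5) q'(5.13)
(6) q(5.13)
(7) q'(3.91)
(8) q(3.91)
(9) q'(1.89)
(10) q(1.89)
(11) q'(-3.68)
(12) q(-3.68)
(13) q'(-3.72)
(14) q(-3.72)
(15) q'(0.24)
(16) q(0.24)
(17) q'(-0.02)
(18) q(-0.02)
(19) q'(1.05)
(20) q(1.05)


(1) = 3.00
(2) = -4.00
(3) = 15.00
(4) = 50.00
(5) = 13.26
(6) = 37.71
(7) = 10.82
(8) = 23.02
(9) = 6.78
(10) = 5.24
(11) = -4.36
(12) = -1.50
(13) = -4.44
(14) = -1.32
(15) = 3.48
(16) = -3.22
(17) = 2.96
(18) = -4.06
(19) = 5.10
(20) = 0.25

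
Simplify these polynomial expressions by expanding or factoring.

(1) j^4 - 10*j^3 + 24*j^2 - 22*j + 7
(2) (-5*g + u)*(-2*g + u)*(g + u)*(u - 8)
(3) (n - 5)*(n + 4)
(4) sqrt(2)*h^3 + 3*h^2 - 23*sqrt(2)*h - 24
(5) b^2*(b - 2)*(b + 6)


(1) = (j - 7)*(j - 1)^3
(2) = 10*g^3*u - 80*g^3 + 3*g^2*u^2 - 24*g^2*u - 6*g*u^3 + 48*g*u^2 + u^4 - 8*u^3
(3) = n^2 - n - 20
(4) = (h - 3*sqrt(2))*(h + 4*sqrt(2))*(sqrt(2)*h + 1)
(5) = b^4 + 4*b^3 - 12*b^2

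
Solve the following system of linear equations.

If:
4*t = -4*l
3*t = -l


Then:
l = 0
t = 0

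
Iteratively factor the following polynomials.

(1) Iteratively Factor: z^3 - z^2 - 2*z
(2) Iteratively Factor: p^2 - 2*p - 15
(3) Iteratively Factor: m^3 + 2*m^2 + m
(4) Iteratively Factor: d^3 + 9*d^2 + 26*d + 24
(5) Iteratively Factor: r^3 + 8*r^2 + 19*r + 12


(1) = (z + 1)*(z^2 - 2*z) = (z - 2)*(z + 1)*(z)
(2) = (p + 3)*(p - 5)
(3) = (m + 1)*(m^2 + m) = (m + 1)^2*(m)
(4) = (d + 2)*(d^2 + 7*d + 12) = (d + 2)*(d + 3)*(d + 4)
(5) = (r + 4)*(r^2 + 4*r + 3) = (r + 1)*(r + 4)*(r + 3)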